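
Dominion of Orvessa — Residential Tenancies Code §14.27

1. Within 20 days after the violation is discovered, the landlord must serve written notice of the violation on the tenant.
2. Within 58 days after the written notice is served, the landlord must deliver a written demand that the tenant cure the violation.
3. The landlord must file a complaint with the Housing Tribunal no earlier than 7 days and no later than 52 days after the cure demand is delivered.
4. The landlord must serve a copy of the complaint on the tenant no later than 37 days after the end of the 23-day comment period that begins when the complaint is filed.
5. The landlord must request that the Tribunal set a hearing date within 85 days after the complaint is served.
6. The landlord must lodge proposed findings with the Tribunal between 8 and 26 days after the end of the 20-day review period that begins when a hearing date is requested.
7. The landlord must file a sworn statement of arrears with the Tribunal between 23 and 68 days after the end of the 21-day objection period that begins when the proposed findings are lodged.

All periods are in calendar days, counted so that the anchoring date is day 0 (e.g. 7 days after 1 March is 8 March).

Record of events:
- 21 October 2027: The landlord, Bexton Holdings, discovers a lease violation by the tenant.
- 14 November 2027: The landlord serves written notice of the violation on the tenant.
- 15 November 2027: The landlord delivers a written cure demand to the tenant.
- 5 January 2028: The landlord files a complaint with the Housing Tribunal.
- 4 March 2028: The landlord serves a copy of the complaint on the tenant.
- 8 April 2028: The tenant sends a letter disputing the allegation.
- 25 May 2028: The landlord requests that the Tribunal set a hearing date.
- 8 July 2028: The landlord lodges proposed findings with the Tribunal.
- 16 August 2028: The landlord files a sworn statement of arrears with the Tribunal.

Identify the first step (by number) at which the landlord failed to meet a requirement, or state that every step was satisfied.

Step 1

Step 1 — counting 20 days from 21 October 2027 (when the violation is discovered) gives a deadline of 10 November 2027; not done until 14 November 2027, 4 days after the deadline.
Later steps need not be reached.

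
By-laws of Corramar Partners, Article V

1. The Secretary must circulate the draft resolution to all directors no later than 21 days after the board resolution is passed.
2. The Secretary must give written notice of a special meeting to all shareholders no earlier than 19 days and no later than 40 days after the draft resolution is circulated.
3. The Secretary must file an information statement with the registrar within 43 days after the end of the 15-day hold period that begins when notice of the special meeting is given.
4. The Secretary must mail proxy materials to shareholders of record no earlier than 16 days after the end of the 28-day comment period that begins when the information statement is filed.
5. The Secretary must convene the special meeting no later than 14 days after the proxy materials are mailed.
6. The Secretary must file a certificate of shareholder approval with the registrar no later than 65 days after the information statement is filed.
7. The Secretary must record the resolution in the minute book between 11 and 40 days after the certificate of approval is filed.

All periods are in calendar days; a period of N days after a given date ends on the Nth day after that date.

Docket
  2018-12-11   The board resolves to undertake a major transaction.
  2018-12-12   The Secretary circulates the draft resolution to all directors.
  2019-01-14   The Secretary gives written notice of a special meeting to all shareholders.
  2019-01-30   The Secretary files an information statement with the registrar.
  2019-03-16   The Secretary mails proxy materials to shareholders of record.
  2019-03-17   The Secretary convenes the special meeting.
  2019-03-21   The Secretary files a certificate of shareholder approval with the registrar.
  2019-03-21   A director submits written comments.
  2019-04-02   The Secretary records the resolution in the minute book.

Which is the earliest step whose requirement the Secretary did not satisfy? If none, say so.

Step 1: 21 days after 2018-12-11 (when the board resolution is passed) is 2019-01-01; done 2018-12-12 — timely.
Step 2: the window is 19–40 days after 2018-12-12 (when the draft resolution is circulated), so 2018-12-31 through 2019-01-21; done 2019-01-14 — within the window.
Step 3: 43 days after 2019-01-29 (end of the 15-day hold period, which began when notice of the special meeting is given on 2019-01-14) is 2019-03-13; completed 2019-01-30, before the deadline.
Step 4: the earliest permitted date is 16 days after 2019-02-27 (end of the 28-day comment period, which began when the information statement is filed on 2019-01-30), i.e. 2019-03-15; done 2019-03-16, after the minimum wait.
Step 5: 14 days after 2019-03-16 (when the proxy materials are mailed) is 2019-03-30; done 2019-03-17 — timely.
Step 6: 65 days after 2019-01-30 (when the information statement is filed) is 2019-04-05; completed 2019-03-21, before the deadline.
Step 7: the window is 11–40 days after 2019-03-21 (when the certificate of approval is filed), so 2019-04-01 through 2019-04-30; done 2019-04-02 — within the window.

None — every step was satisfied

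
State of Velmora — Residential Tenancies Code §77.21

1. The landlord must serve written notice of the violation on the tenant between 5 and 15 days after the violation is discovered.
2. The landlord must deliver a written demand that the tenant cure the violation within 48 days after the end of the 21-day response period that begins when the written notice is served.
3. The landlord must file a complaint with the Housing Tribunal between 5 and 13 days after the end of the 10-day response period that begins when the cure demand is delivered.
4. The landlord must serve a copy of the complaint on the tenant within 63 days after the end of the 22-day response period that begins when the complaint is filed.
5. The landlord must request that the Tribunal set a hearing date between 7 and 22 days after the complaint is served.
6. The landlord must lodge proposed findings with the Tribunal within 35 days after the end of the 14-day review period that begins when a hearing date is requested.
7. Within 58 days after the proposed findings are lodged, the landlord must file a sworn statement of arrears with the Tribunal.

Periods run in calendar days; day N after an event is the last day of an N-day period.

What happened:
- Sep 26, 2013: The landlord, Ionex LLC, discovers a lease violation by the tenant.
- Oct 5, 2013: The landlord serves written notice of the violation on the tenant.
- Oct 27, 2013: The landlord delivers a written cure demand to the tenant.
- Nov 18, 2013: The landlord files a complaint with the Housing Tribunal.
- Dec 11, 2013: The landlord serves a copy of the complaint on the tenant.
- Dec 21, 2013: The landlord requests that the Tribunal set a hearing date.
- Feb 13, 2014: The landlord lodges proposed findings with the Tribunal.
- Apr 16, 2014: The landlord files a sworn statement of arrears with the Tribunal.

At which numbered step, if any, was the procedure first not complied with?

Step 1 — 5 and 15 days from Sep 26, 2013 (when the violation is discovered) are Oct 1, 2013 and Oct 11, 2013 respectively; done Oct 5, 2013 — within the window.
Step 2 — counting 48 days from Oct 26, 2013 (end of the 21-day response period, which began when the written notice is served on Oct 5, 2013) gives a deadline of Dec 13, 2013; completed Oct 27, 2013, before the deadline.
Step 3 — 5 and 13 days from Nov 6, 2013 (end of the 10-day response period, which began when the cure demand is delivered on Oct 27, 2013) are Nov 11, 2013 and Nov 19, 2013 respectively; done Nov 18, 2013 — within the window.
Step 4 — counting 63 days from Dec 10, 2013 (end of the 22-day response period, which began when the complaint is filed on Nov 18, 2013) gives a deadline of Feb 11, 2014; Dec 11, 2013 is within that limit.
Step 5 — 7 and 22 days from Dec 11, 2013 (when the complaint is served) are Dec 18, 2013 and Jan 2, 2014 respectively; done Dec 21, 2013, which is between those dates.
Step 6 — counting 35 days from Jan 4, 2014 (end of the 14-day review period, which began when a hearing date is requested on Dec 21, 2013) gives a deadline of Feb 8, 2014; not done until Feb 13, 2014, 5 days after the deadline.
The analysis stops there.

Step 6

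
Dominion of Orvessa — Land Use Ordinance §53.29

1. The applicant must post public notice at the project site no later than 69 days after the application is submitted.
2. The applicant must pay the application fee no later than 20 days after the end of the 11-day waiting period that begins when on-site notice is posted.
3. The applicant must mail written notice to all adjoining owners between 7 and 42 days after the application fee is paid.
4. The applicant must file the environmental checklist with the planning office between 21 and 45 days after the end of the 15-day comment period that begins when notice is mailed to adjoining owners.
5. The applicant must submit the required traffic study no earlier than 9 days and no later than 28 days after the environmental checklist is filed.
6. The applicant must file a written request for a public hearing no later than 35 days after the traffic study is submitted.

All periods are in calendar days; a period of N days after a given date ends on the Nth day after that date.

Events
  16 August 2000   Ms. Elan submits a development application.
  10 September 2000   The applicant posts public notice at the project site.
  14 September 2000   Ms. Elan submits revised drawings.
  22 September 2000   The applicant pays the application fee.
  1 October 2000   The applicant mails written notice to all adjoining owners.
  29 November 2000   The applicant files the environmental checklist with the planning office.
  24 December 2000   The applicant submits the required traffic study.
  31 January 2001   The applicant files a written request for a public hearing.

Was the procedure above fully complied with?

Step 1 — counting 69 days from 16 August 2000 (when the application is submitted) gives a deadline of 24 October 2000; done 10 September 2000 — timely.
Step 2 — counting 20 days from 21 September 2000 (end of the 11-day waiting period, which began when on-site notice is posted on 10 September 2000) gives a deadline of 11 October 2000; completed 22 September 2000, before the deadline.
Step 3 — 7 and 42 days from 22 September 2000 (when the application fee is paid) are 29 September 2000 and 3 November 2000 respectively; done 1 October 2000, which is between those dates.
Step 4 — 21 and 45 days from 16 October 2000 (end of the 15-day comment period, which began when notice is mailed to adjoining owners on 1 October 2000) are 6 November 2000 and 30 November 2000 respectively; done 29 November 2000, which is between those dates.
Step 5 — 9 and 28 days from 29 November 2000 (when the environmental checklist is filed) are 8 December 2000 and 27 December 2000 respectively; 24 December 2000 falls inside that range.
Step 6 — counting 35 days from 24 December 2000 (when the traffic study is submitted) gives a deadline of 28 January 2001; done 31 January 2001 — 3 days late.

No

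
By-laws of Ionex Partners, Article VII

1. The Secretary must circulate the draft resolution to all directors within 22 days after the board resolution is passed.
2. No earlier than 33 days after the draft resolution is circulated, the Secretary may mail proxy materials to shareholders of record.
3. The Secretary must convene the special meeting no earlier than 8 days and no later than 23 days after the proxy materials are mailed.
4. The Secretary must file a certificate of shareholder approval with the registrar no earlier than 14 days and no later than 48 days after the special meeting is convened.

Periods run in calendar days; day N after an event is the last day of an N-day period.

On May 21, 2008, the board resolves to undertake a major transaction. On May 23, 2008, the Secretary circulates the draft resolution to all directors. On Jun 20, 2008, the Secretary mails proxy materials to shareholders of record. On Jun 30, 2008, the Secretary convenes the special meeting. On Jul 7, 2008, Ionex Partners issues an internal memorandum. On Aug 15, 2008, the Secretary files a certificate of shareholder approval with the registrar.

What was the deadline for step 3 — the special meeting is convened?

Jul 13, 2008

Step 3 runs from Jun 20, 2008, when the proxy materials are mailed. The window is 8–23 days after Jun 20, 2008; it closes on Jul 13, 2008.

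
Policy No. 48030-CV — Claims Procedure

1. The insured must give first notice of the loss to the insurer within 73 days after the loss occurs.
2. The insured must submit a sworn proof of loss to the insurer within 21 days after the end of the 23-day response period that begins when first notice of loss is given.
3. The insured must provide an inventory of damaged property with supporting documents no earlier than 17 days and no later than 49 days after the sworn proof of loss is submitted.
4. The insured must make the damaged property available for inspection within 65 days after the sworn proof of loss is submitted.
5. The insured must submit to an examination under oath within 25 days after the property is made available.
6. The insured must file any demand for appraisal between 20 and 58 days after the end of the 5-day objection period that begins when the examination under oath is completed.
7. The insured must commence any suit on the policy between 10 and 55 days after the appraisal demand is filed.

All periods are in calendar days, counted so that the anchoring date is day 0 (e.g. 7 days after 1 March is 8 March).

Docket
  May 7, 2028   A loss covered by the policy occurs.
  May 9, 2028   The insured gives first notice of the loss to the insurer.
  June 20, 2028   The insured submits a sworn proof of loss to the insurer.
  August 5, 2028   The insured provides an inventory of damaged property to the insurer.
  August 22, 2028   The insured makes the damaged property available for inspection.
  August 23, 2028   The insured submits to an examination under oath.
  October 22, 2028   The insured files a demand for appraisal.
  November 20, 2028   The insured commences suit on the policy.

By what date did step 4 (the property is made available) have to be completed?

August 24, 2028

Step 4 runs from June 20, 2028, when the sworn proof of loss is submitted. 65 days after June 20, 2028 is August 24, 2028.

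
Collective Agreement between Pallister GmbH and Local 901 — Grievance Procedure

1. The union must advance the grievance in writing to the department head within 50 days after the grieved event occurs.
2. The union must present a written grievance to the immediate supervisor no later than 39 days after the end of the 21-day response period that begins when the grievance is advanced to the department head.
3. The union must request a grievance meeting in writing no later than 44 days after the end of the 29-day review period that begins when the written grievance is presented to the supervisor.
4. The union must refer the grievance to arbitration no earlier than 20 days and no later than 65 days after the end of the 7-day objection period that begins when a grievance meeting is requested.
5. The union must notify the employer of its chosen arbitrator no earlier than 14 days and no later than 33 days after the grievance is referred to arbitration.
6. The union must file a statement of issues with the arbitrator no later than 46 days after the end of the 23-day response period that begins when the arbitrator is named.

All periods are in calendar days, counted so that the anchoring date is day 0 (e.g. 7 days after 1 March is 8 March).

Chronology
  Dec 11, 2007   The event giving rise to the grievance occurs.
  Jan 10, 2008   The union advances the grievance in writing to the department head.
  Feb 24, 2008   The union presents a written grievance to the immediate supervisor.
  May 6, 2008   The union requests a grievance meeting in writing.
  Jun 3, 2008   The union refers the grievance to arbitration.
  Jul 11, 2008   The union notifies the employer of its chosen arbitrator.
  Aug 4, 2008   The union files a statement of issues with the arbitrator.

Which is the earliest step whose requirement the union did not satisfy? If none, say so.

Step 5

(1) due by Dec 11, 2007 + 50 days = Jan 30, 2008; done Jan 10, 2008 — timely.
(2) due by Jan 31, 2008 + 39 days = Mar 10, 2008; done Feb 24, 2008 — timely.
(3) due by Mar 24, 2008 + 44 days = May 7, 2008; May 6, 2008 is within that limit.
(4) the permitted window runs from May 13, 2008 + 20 = Jun 2, 2008 to May 13, 2008 + 65 = Jul 17, 2008; Jun 3, 2008 falls inside that range.
(5) the permitted window runs from Jun 3, 2008 + 14 = Jun 17, 2008 to Jun 3, 2008 + 33 = Jul 6, 2008; done Jul 11, 2008 — 5 days after the window closed.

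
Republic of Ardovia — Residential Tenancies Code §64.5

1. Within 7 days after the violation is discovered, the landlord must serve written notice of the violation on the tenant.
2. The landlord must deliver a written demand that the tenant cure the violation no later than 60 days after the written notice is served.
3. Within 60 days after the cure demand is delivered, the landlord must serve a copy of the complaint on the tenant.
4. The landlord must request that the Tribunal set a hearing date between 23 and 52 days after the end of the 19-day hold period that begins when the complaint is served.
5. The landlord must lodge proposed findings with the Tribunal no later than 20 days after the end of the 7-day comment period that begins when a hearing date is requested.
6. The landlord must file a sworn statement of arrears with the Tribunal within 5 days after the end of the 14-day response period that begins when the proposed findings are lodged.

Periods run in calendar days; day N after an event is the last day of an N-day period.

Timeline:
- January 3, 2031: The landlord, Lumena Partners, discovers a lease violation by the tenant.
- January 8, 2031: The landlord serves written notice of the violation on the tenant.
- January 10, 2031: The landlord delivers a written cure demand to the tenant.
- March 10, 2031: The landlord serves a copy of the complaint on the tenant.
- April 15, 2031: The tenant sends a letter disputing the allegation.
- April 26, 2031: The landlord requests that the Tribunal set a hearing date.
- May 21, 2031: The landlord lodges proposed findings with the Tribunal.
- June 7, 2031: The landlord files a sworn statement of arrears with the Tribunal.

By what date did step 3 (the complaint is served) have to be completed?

Step 3 runs from January 10, 2031, when the cure demand is delivered. 60 days after January 10, 2031 is March 11, 2031.

March 11, 2031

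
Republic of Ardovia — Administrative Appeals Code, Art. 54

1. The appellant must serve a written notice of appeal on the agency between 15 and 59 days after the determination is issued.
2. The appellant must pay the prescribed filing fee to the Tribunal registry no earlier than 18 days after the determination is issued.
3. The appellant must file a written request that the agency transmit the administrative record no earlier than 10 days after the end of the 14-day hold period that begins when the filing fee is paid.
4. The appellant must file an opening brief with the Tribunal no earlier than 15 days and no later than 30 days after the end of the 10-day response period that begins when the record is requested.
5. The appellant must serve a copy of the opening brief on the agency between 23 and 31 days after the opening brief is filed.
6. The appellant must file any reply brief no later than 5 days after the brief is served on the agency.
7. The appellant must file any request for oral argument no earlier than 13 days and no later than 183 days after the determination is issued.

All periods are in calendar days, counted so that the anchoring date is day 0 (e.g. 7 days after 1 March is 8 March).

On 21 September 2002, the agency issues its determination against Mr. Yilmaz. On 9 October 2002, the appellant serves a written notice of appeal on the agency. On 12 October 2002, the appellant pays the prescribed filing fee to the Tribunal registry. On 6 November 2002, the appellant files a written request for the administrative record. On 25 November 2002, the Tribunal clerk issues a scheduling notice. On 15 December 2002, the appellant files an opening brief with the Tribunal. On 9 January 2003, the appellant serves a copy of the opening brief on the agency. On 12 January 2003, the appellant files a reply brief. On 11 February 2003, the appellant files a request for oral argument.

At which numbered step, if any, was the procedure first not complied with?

Step 1: the window is 15–59 days after 21 September 2002 (when the determination is issued), so 6 October 2002 through 19 November 2002; 9 October 2002 falls inside that range.
Step 2: the earliest permitted date is 18 days after 21 September 2002 (when the determination is issued), i.e. 9 October 2002; done 12 October 2002 — permitted.
Step 3: the earliest permitted date is 10 days after 26 October 2002 (end of the 14-day hold period, which began when the filing fee is paid on 12 October 2002), i.e. 5 November 2002; done 6 November 2002 — permitted.
Step 4: the window is 15–30 days after 16 November 2002 (end of the 10-day response period, which began when the record is requested on 6 November 2002), so 1 December 2002 through 16 December 2002; done 15 December 2002 — within the window.
Step 5: the window is 23–31 days after 15 December 2002 (when the opening brief is filed), so 7 January 2003 through 15 January 2003; done 9 January 2003 — within the window.
Step 6: 5 days after 9 January 2003 (when the brief is served on the agency) is 14 January 2003; done 12 January 2003 — timely.
Step 7: the window is 13–183 days after 21 September 2002 (when the determination is issued), so 4 October 2002 through 23 March 2003; 11 February 2003 falls inside that range.

None — every step was satisfied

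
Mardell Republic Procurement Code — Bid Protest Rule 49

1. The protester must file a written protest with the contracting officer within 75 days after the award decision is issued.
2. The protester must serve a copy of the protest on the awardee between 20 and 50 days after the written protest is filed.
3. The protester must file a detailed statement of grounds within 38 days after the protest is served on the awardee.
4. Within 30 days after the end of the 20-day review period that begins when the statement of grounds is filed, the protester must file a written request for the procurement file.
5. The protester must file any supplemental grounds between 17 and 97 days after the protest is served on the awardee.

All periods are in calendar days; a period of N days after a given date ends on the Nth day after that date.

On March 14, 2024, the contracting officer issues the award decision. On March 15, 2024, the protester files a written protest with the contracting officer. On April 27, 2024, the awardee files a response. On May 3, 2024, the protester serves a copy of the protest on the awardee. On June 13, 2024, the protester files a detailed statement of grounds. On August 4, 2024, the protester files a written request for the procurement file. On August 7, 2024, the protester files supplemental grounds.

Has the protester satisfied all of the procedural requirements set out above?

No

Step 1 — counting 75 days from March 14, 2024 (when the award decision is issued) gives a deadline of May 28, 2024; done March 15, 2024 — timely.
Step 2 — 20 and 50 days from March 15, 2024 (when the written protest is filed) are April 4, 2024 and May 4, 2024 respectively; done May 3, 2024, which is between those dates.
Step 3 — counting 38 days from May 3, 2024 (when the protest is served on the awardee) gives a deadline of June 10, 2024; June 13, 2024 misses that deadline by 3 days.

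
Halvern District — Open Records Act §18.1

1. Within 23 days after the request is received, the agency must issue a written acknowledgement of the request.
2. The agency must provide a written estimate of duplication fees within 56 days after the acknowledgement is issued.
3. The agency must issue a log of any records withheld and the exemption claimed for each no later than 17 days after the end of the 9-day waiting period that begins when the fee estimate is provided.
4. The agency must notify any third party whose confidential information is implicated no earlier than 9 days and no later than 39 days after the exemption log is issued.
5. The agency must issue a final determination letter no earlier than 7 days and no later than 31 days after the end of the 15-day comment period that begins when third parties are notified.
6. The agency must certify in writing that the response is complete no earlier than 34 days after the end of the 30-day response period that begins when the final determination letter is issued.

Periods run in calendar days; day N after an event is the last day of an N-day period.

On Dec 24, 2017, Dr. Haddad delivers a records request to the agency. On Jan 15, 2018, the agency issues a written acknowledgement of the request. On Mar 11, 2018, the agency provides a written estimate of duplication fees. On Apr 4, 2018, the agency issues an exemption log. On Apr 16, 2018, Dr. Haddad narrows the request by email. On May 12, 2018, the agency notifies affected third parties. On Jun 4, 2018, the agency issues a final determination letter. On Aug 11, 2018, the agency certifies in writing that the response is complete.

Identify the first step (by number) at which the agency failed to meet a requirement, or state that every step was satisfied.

None — every step was satisfied

(1) due by Dec 24, 2017 + 23 days = Jan 16, 2018; done Jan 15, 2018 — timely.
(2) due by Jan 15, 2018 + 56 days = Mar 12, 2018; done Mar 11, 2018 — timely.
(3) due by Mar 20, 2018 + 17 days = Apr 6, 2018; done Apr 4, 2018 — timely.
(4) the permitted window runs from Apr 4, 2018 + 9 = Apr 13, 2018 to Apr 4, 2018 + 39 = May 13, 2018; done May 12, 2018 — within the window.
(5) the permitted window runs from May 27, 2018 + 7 = Jun 3, 2018 to May 27, 2018 + 31 = Jun 27, 2018; done Jun 4, 2018 — within the window.
(6) permitted from Jul 4, 2018 + 34 days = Aug 7, 2018 onward; Aug 11, 2018 is on or after that date.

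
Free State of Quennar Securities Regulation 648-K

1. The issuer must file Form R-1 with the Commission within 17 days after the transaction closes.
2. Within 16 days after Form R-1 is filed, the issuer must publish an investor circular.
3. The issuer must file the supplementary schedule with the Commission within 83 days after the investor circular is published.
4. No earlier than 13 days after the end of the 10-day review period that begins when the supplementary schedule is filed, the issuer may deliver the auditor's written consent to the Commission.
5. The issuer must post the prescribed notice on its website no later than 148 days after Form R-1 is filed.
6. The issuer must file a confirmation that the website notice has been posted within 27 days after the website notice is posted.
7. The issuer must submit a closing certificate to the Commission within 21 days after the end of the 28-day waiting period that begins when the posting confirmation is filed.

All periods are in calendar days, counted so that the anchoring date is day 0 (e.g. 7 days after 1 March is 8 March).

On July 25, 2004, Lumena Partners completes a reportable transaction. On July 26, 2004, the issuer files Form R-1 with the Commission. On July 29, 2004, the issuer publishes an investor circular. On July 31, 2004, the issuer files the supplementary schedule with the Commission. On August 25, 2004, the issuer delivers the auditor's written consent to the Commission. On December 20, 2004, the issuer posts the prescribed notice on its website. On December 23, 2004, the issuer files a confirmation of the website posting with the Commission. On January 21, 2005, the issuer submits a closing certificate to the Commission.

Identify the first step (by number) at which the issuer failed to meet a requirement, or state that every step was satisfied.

None — every step was satisfied

Step 1 — counting 17 days from July 25, 2004 (when the transaction closes) gives a deadline of August 11, 2004; completed July 26, 2004, before the deadline.
Step 2 — counting 16 days from July 26, 2004 (when Form R-1 is filed) gives a deadline of August 11, 2004; done July 29, 2004 — timely.
Step 3 — counting 83 days from July 29, 2004 (when the investor circular is published) gives a deadline of October 20, 2004; done July 31, 2004 — timely.
Step 4 — must wait 13 days from August 10, 2004 (end of the 10-day review period, which began when the supplementary schedule is filed on July 31, 2004), so not before August 23, 2004; August 25, 2004 is on or after that date.
Step 5 — counting 148 days from July 26, 2004 (when Form R-1 is filed) gives a deadline of December 21, 2004; done December 20, 2004 — timely.
Step 6 — counting 27 days from December 20, 2004 (when the website notice is posted) gives a deadline of January 16, 2005; December 23, 2004 is within that limit.
Step 7 — counting 21 days from January 20, 2005 (end of the 28-day waiting period, which began when the posting confirmation is filed on December 23, 2004) gives a deadline of February 10, 2005; January 21, 2005 is within that limit.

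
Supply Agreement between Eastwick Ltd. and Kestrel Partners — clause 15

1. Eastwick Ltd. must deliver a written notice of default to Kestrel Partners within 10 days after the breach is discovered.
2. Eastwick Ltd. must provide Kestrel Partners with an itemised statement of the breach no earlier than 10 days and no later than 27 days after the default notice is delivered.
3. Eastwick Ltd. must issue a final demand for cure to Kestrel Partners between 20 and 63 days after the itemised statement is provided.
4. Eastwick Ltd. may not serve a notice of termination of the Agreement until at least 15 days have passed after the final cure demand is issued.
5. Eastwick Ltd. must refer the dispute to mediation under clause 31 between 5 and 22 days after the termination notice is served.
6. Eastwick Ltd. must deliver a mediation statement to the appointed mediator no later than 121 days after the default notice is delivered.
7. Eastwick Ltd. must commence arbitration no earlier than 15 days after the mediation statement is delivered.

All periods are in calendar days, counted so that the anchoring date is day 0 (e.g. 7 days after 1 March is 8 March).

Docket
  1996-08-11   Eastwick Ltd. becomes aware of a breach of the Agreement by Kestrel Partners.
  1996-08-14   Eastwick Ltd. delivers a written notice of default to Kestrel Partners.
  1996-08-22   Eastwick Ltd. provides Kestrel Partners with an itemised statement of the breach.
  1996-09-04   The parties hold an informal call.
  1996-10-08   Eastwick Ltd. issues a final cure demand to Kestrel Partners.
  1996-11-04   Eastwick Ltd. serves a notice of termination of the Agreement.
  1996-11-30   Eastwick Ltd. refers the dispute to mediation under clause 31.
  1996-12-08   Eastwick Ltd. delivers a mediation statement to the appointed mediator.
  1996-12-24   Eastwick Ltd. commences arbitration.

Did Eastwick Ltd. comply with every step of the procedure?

No

(1) due by 1996-08-11 + 10 days = 1996-08-21; completed 1996-08-14, before the deadline.
(2) the permitted window runs from 1996-08-14 + 10 = 1996-08-24 to 1996-08-14 + 27 = 1996-09-10; 1996-08-22 is 2 days too early.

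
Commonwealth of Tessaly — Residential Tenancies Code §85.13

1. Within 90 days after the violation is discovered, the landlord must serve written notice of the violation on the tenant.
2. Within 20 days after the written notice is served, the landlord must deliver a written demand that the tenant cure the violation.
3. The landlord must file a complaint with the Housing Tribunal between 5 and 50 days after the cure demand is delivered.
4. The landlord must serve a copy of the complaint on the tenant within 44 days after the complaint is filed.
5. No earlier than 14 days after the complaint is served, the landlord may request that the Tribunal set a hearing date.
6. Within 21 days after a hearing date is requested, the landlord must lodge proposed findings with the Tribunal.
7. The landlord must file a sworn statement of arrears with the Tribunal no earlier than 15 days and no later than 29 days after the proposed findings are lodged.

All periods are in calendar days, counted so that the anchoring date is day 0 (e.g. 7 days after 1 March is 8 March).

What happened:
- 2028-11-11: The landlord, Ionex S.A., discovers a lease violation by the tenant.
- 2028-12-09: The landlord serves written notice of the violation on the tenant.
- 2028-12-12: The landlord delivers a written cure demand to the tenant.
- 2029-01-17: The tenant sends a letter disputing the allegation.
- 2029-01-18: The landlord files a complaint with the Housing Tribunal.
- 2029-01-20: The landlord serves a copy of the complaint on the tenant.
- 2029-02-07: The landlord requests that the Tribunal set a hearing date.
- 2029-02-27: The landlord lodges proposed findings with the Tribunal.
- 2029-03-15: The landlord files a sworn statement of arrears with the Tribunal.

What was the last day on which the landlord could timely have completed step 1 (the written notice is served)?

2029-02-09

Step 1 runs from 2028-11-11, when the violation is discovered. 90 days after 2028-11-11 is 2029-02-09.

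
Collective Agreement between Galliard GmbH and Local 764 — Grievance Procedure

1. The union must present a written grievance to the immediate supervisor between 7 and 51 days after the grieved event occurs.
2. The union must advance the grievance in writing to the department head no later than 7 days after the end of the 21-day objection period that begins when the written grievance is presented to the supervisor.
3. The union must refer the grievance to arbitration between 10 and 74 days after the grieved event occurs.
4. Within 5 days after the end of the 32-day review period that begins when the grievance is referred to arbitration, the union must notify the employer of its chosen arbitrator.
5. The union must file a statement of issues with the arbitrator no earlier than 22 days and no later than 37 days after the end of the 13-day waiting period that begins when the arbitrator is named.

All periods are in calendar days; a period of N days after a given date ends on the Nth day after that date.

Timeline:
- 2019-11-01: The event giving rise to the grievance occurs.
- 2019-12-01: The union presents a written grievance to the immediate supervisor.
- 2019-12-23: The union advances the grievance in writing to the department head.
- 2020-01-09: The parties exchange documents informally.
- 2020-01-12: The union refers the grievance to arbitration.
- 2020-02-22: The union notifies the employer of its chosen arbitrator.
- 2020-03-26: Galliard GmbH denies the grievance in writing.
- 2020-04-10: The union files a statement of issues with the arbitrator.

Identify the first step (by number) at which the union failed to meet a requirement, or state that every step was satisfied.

(1) the permitted window runs from 2019-11-01 + 7 = 2019-11-08 to 2019-11-01 + 51 = 2019-12-22; 2019-12-01 falls inside that range.
(2) due by 2019-12-22 + 7 days = 2019-12-29; completed 2019-12-23, before the deadline.
(3) the permitted window runs from 2019-11-01 + 10 = 2019-11-11 to 2019-11-01 + 74 = 2020-01-14; done 2020-01-12 — within the window.
(4) due by 2020-02-13 + 5 days = 2020-02-18; 2020-02-22 misses that deadline by 4 days.

Step 4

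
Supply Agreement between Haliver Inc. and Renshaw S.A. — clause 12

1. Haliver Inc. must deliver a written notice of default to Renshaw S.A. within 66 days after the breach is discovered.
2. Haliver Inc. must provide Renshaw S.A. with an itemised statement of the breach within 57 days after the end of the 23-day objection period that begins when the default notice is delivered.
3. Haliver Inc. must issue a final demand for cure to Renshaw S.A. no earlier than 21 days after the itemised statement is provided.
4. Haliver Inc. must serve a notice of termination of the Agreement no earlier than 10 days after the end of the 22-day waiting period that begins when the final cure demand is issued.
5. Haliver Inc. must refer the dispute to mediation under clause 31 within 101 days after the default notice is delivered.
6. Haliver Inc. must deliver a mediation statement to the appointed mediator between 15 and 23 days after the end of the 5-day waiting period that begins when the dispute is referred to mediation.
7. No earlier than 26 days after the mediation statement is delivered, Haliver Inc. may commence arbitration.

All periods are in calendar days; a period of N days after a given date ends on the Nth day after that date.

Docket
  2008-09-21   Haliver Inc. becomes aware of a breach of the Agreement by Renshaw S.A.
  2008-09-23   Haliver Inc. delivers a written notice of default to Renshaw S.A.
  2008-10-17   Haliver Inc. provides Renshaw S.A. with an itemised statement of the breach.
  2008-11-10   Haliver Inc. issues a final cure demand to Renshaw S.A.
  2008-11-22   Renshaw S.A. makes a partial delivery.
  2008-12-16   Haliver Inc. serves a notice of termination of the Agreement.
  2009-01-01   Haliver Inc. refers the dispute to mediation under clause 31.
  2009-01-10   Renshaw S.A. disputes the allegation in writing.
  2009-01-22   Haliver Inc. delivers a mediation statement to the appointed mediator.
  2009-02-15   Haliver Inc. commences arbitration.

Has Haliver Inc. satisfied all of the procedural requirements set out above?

No

Step 1 — counting 66 days from 2008-09-21 (when the breach is discovered) gives a deadline of 2008-11-26; done 2008-09-23 — timely.
Step 2 — counting 57 days from 2008-10-16 (end of the 23-day objection period, which began when the default notice is delivered on 2008-09-23) gives a deadline of 2008-12-12; 2008-10-17 is within that limit.
Step 3 — must wait 21 days from 2008-10-17 (when the itemised statement is provided), so not before 2008-11-07; done 2008-11-10 — permitted.
Step 4 — must wait 10 days from 2008-12-02 (end of the 22-day waiting period, which began when the final cure demand is issued on 2008-11-10), so not before 2008-12-12; done 2008-12-16 — permitted.
Step 5 — counting 101 days from 2008-09-23 (when the default notice is delivered) gives a deadline of 2009-01-02; 2009-01-01 is within that limit.
Step 6 — 15 and 23 days from 2009-01-06 (end of the 5-day waiting period, which began when the dispute is referred to mediation on 2009-01-01) are 2009-01-21 and 2009-01-29 respectively; 2009-01-22 falls inside that range.
Step 7 — must wait 26 days from 2009-01-22 (when the mediation statement is delivered), so not before 2009-02-17; acted on 2009-02-15, 2 days prematurely.
That is the first point of non-compliance.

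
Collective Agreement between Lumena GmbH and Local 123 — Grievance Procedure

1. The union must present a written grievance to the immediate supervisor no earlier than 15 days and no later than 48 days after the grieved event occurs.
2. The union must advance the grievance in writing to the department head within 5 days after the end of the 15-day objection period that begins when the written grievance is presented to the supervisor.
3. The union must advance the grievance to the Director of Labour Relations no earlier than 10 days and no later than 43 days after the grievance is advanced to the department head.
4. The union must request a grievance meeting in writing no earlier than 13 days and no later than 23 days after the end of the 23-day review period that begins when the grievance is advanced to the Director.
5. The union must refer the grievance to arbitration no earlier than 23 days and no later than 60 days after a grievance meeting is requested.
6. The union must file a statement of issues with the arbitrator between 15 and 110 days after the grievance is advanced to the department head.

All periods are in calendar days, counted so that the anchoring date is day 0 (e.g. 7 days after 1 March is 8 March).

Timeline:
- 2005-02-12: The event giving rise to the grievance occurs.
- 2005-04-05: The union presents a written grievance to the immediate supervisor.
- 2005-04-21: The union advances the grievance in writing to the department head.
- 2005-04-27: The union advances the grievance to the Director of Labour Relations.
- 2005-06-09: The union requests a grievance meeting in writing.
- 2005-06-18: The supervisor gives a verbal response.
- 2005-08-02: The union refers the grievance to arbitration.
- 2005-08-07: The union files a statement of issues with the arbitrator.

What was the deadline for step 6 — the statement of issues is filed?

2005-08-09

Step 6 runs from 2005-04-21, when the grievance is advanced to the department head. The window is 15–110 days after 2005-04-21; it closes on 2005-08-09.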